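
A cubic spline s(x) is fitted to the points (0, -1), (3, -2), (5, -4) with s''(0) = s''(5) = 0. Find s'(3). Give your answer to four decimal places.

-0.7333

Let M_i = s''(x_i). Step sizes h_i = 3, 2; slopes of the chords Δ_i = (y_(i+1) - y_i)/h_i = -1/3, -1.
  3·M_0 + 10·M_1 + 2·M_2 = 6(Δ_1 - Δ_0) = -4
Natural end conditions: M_0 = M_2 = 0.
Hence M_0 = 0, M_1 = -2/5, M_2 = 0.
On [3, 5], s'(x) = b_1 + 2c_1·(x - 3) + 3d_1·(x - 3)² with b_1 = Δ_1 - h_1(2M_1 + M_2)/6 = -11/15, c_1 = M_1/2 = -1/5, d_1 = (M_2 - M_1)/(6h_1) = 1/30. So s'(3) = -11/15.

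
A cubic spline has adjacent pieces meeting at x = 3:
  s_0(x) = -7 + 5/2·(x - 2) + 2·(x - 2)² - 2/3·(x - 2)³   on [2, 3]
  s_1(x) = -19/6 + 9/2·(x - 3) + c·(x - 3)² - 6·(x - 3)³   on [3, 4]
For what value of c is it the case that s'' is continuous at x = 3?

0

s_0''(x) = 4 - 4·(x - 2), so s_0''(3) = 0. On the right, s_1''(3) = 2c, so c = 0.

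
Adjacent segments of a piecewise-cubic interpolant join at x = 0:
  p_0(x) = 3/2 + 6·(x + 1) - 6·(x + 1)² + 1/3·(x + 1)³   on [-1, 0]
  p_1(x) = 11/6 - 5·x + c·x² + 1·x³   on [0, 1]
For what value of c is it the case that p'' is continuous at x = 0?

-5

p_0''(x) = -12 + 2·(x + 1), so p_0''(0) = -10. On the right, p_1''(0) = 2c, so c = -5.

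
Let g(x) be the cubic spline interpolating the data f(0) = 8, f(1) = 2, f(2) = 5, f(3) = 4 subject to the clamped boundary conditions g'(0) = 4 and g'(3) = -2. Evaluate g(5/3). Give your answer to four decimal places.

Write M_i for g''(x_i). With h_i = 1, 1, 1 and divided differences Δ_i = -6, 3, -1, the continuity of g' gives the tridiagonal system
  1·M_0 + 4·M_1 + 1·M_2 = 6(Δ_1 - Δ_0) = 54
  1·M_1 + 4·M_2 + 1·M_3 = 6(Δ_2 - Δ_1) = -24
Clamped end conditions give two more equations: 2h_0·M_0 + h_0·M_1 = 6(Δ_0 - g'(0)) = -60 and h_2·M_2 + 2h_2·M_3 = 6(g'(3) - Δ_2) = -6.
Solving: M_0 = -44, M_1 = 28, M_2 = -14, M_3 = 4.
On [1, 2], g(x) = 2 - 4·(x - 1) + 14·(x - 1)² - 7·(x - 1)³.
With (x - 1) = 2/3: g(5/3) = 94/27.

3.4815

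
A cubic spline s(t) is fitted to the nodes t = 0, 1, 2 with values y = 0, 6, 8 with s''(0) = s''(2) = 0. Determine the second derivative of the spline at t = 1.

-6

With M_i denoting the second derivative at x_i, h_i = 1, 1, and Δ_i = (y_(i+1) − y_i)/h_i = 6, 2:
  1·M_0 + 4·M_1 + 1·M_2 = 6(Δ_1 - Δ_0) = -24
Natural end conditions: M_0 = M_2 = 0.
Solving the tridiagonal system: M_0 = 0, M_1 = -6, M_2 = 0.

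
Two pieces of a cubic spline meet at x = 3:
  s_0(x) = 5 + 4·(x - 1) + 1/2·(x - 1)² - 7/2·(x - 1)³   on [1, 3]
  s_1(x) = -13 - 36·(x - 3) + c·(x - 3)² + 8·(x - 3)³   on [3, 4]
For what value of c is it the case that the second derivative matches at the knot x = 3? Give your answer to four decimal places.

-20.5000

s_0''(x) = 1 - 21·(x - 1), so s_0''(3) = -41. On the right, s_1''(3) = 2c, so c = -41/2.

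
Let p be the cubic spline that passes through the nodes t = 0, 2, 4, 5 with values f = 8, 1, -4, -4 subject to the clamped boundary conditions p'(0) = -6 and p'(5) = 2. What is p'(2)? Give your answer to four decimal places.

-2.6304

With M_i denoting the second derivative at x_i, h_i = 2, 2, 1, and Δ_i = (y_(i+1) − y_i)/h_i = -7/2, -5/2, 0:
  2·M_0 + 8·M_1 + 2·M_2 = 6(Δ_1 - Δ_0) = 6
  2·M_1 + 6·M_2 + 1·M_3 = 6(Δ_2 - Δ_1) = 15
Clamped end conditions give two more equations: 2h_0·M_0 + h_0·M_1 = 6(Δ_0 - p'(0)) = 15 and h_2·M_2 + 2h_2·M_3 = 6(p'(5) - Δ_2) = 12.
Forward elimination and back-substitution give M_0 = 95/23, M_1 = -35/46, M_2 = 44/23, M_3 = 116/23.
On [2, 4], p'(t) = b_1 + 2c_1·(t - 2) + 3d_1·(t - 2)² with b_1 = Δ_1 - h_1(2M_1 + M_2)/6 = -121/46, c_1 = M_1/2 = -35/92, d_1 = (M_2 - M_1)/(6h_1) = 41/184. So p'(2) = -121/46.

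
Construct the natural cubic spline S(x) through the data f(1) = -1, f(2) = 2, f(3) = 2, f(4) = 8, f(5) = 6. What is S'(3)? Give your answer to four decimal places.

3.6250

Put m_i = S'' at the i-th knot. Here h = (1, 1, 1, 1) and Δ = (3, 0, 6, -2), so the interior equations h_(i-1)·m_(i-1) + 2(h_(i-1)+h_i)·m_i + h_i·m_(i+1) = 6(Δ_i − Δ_(i-1)) read
  1·m_0 + 4·m_1 + 1·m_2 = 6(Δ_1 - Δ_0) = -18
  1·m_1 + 4·m_2 + 1·m_3 = 6(Δ_2 - Δ_1) = 36
  1·m_2 + 4·m_3 + 1·m_4 = 6(Δ_3 - Δ_2) = -48
Natural end conditions: m_0 = m_4 = 0.
Hence m_0 = 0, m_1 = -33/4, m_2 = 15, m_3 = -63/4, m_4 = 0.
On [3, 4], S'(x) = b_2 + 2c_2·(x - 3) + 3d_2·(x - 3)² with b_2 = Δ_2 - h_2(2m_2 + m_3)/6 = 29/8, c_2 = m_2/2 = 15/2, d_2 = (m_3 - m_2)/(6h_2) = -41/8. So S'(3) = 29/8.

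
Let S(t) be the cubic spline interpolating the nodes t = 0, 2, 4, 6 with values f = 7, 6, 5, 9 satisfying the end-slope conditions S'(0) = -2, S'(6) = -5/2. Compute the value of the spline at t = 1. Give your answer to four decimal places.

Put M_i = S'' at the i-th knot. Here h = (2, 2, 2) and Δ = (-1/2, -1/2, 2), so the interior equations h_(i-1)·M_(i-1) + 2(h_(i-1)+h_i)·M_i + h_i·M_(i+1) = 6(Δ_i − Δ_(i-1)) read
  2·M_0 + 8·M_1 + 2·M_2 = 6(Δ_1 - Δ_0) = 0
  2·M_1 + 8·M_2 + 2·M_3 = 6(Δ_2 - Δ_1) = 15
Clamped end conditions give two more equations: 2h_0·M_0 + h_0·M_1 = 6(Δ_0 - S'(0)) = 9 and h_2·M_2 + 2h_2·M_3 = 6(S'(6) - Δ_2) = -27.
Forward elimination and back-substitution give M_0 = 97/30, M_1 = -59/30, M_2 = 139/30, M_3 = -136/15.
On [0, 2], S(t) = 7 - 2·t + 97/60·t² - 13/30·t³.
With t = 1: S(1) = 371/60.

6.1833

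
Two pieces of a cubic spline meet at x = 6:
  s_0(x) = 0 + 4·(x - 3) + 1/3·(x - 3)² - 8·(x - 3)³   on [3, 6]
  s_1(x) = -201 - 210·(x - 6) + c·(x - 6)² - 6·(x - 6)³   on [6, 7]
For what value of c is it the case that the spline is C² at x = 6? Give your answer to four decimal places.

s_0''(x) = 2/3 - 48·(x - 3), so s_0''(6) = -430/3. On the right, s_1''(6) = 2c, so c = -215/3.

-71.6667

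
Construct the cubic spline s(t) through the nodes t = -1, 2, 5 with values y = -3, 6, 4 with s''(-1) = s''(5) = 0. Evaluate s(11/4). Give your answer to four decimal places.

6.4023

Put M_i = s'' at the i-th knot. Here h = (3, 3) and Δ = (3, -2/3), so the interior equations h_(i-1)·M_(i-1) + 2(h_(i-1)+h_i)·M_i + h_i·M_(i+1) = 6(Δ_i − Δ_(i-1)) read
  3·M_0 + 12·M_1 + 3·M_2 = 6(Δ_1 - Δ_0) = -22
Natural end conditions: M_0 = M_2 = 0.
Forward elimination and back-substitution give M_0 = 0, M_1 = -11/6, M_2 = 0.
On [2, 5], s(t) = 6 + 7/6·(t - 2) - 11/12·(t - 2)² + 11/108·(t - 2)³.
With (t - 2) = 3/4: s(11/4) = 1639/256.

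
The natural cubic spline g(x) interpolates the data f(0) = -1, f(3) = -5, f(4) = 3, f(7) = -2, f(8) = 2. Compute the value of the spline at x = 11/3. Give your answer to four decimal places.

0.6276

Put m_i = g'' at the i-th knot. Here h = (3, 1, 3, 1) and Δ = (-4/3, 8, -5/3, 4), so the interior equations h_(i-1)·m_(i-1) + 2(h_(i-1)+h_i)·m_i + h_i·m_(i+1) = 6(Δ_i − Δ_(i-1)) read
  3·m_0 + 8·m_1 + 1·m_2 = 6(Δ_1 - Δ_0) = 56
  1·m_1 + 8·m_2 + 3·m_3 = 6(Δ_2 - Δ_1) = -58
  3·m_2 + 8·m_3 + 1·m_4 = 6(Δ_3 - Δ_2) = 34
Natural end conditions: m_0 = m_4 = 0.
Solving: m_0 = 0, m_1 = 1823/216, m_2 = -311/27, m_3 = 617/72, m_4 = 0.
On [3, 4], g(x) = -5 + 1535/216·(x - 3) + 1823/432·(x - 3)² - 479/144·(x - 3)³.
With (x - 3) = 2/3: g(11/3) = 305/486.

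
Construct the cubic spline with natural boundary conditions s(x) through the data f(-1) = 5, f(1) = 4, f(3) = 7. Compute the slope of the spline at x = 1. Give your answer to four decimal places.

0.5000

Put M_i = s'' at the i-th knot. Here h = (2, 2) and Δ = (-1/2, 3/2), so the interior equations h_(i-1)·M_(i-1) + 2(h_(i-1)+h_i)·M_i + h_i·M_(i+1) = 6(Δ_i − Δ_(i-1)) read
  2·M_0 + 8·M_1 + 2·M_2 = 6(Δ_1 - Δ_0) = 12
Natural end conditions: M_0 = M_2 = 0.
Solving the tridiagonal system: M_0 = 0, M_1 = 3/2, M_2 = 0.
On [1, 3], s'(x) = b_1 + 2c_1·(x - 1) + 3d_1·(x - 1)² with b_1 = Δ_1 - h_1(2M_1 + M_2)/6 = 1/2, c_1 = M_1/2 = 3/4, d_1 = (M_2 - M_1)/(6h_1) = -1/8. So s'(1) = 1/2.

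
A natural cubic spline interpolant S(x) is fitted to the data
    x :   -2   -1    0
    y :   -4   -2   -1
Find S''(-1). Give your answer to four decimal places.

-1.5000

Put M_i = S'' at the i-th knot. Here h = (1, 1) and Δ = (2, 1), so the interior equations h_(i-1)·M_(i-1) + 2(h_(i-1)+h_i)·M_i + h_i·M_(i+1) = 6(Δ_i − Δ_(i-1)) read
  1·M_0 + 4·M_1 + 1·M_2 = 6(Δ_1 - Δ_0) = -6
Natural end conditions: M_0 = M_2 = 0.
Hence M_0 = 0, M_1 = -3/2, M_2 = 0.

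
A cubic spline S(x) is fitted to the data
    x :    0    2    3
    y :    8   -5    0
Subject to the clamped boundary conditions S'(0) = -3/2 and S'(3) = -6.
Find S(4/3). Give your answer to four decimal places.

Write M_i for S''(x_i). With h_i = 2, 1 and divided differences Δ_i = -13/2, 5, the continuity of S' gives the tridiagonal system
  2·M_0 + 6·M_1 + 1·M_2 = 6(Δ_1 - Δ_0) = 69
Clamped end conditions give two more equations: 2h_0·M_0 + h_0·M_1 = 6(Δ_0 - S'(0)) = -30 and h_1·M_1 + 2h_1·M_2 = 6(S'(3) - Δ_1) = -66.
Forward elimination and back-substitution give M_0 = -41/2, M_1 = 26, M_2 = -46.
On [0, 2], S(x) = 8 - 3/2·x - 41/4·x² + 31/8·x³.
With x = 4/3: S(4/3) = -82/27.

-3.0370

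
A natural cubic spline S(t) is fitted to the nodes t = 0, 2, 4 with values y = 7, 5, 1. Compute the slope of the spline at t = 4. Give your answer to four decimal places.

Write M_i for S''(x_i). With h_i = 2, 2 and divided differences Δ_i = -1, -2, the continuity of S' gives the tridiagonal system
  2·M_0 + 8·M_1 + 2·M_2 = 6(Δ_1 - Δ_0) = -6
Natural end conditions: M_0 = M_2 = 0.
Hence M_0 = 0, M_1 = -3/4, M_2 = 0.
On [2, 4], S'(t) = b_1 + 2c_1·(t - 2) + 3d_1·(t - 2)² with b_1 = Δ_1 - h_1(2M_1 + M_2)/6 = -3/2, c_1 = M_1/2 = -3/8, d_1 = (M_2 - M_1)/(6h_1) = 1/16. So S'(4) = -9/4.

-2.2500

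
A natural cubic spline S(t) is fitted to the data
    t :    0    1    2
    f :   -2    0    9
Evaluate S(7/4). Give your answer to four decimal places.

Put m_i = S'' at the i-th knot. Here h = (1, 1) and Δ = (2, 9), so the interior equations h_(i-1)·m_(i-1) + 2(h_(i-1)+h_i)·m_i + h_i·m_(i+1) = 6(Δ_i − Δ_(i-1)) read
  1·m_0 + 4·m_1 + 1·m_2 = 6(Δ_1 - Δ_0) = 42
Natural end conditions: m_0 = m_2 = 0.
Solving: m_0 = 0, m_1 = 21/2, m_2 = 0.
On [1, 2], S(t) = 0 + 11/2·(t - 1) + 21/4·(t - 1)² - 7/4·(t - 1)³.
With (t - 1) = 3/4: S(7/4) = 1623/256.

6.3398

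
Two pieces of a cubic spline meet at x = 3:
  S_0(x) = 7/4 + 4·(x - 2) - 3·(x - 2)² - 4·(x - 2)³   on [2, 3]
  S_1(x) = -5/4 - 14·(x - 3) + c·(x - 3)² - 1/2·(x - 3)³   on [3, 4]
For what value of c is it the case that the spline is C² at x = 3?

-15

S_0''(x) = -6 - 24·(x - 2), so S_0''(3) = -30. On the right, S_1''(3) = 2c, so c = -15.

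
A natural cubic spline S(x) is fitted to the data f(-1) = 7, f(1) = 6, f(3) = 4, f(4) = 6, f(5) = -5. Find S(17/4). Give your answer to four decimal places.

4.4160

Write σ_i for S''(x_i). With h_i = 2, 2, 1, 1 and divided differences Δ_i = -1/2, -1, 2, -11, the continuity of S' gives the tridiagonal system
  2·σ_0 + 8·σ_1 + 2·σ_2 = 6(Δ_1 - Δ_0) = -3
  2·σ_1 + 6·σ_2 + 1·σ_3 = 6(Δ_2 - Δ_1) = 18
  1·σ_2 + 4·σ_3 + 1·σ_4 = 6(Δ_3 - Δ_2) = -78
Natural end conditions: σ_0 = σ_4 = 0.
Forward elimination and back-substitution give σ_0 = 0, σ_1 = -123/56, σ_2 = 51/7, σ_3 = -597/28, σ_4 = 0.
On [4, 5], S(x) = 6 - 109/28·(x - 4) - 597/56·(x - 4)² + 199/56·(x - 4)³.
With (x - 4) = 1/4: S(17/4) = 2261/512.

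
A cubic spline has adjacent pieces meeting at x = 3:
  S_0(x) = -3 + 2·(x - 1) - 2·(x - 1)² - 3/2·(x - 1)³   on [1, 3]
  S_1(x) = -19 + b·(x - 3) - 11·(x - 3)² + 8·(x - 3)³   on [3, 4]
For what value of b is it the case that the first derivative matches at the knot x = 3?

-24

S_0'(x) = 2 - 4·(x - 1) - 9/2·(x - 1)², so S_0'(3) = -24. On the right, S_1'(3) = b, so b = -24.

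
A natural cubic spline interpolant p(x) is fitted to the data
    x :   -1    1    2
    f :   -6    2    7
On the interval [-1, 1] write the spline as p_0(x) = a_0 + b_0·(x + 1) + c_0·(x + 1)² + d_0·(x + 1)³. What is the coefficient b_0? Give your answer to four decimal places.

Put M_i = p'' at the i-th knot. Here h = (2, 1) and Δ = (4, 5), so the interior equations h_(i-1)·M_(i-1) + 2(h_(i-1)+h_i)·M_i + h_i·M_(i+1) = 6(Δ_i − Δ_(i-1)) read
  2·M_0 + 6·M_1 + 1·M_2 = 6(Δ_1 - Δ_0) = 6
Natural end conditions: M_0 = M_2 = 0.
Hence M_0 = 0, M_1 = 1, M_2 = 0.
On [-1, 1], with p_0(x) = a_0 + b_0·(x + 1) + c_0·(x + 1)² + d_0·(x + 1)³: c_0 = M_0/2 = 0, d_0 = (M_1 - M_0)/(6h_0) = 1/12, b_0 = Δ_0 - h_0(2M_0 + M_1)/6 = 11/3.

3.6667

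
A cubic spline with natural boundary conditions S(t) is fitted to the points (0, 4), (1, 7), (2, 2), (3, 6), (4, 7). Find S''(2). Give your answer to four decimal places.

Put σ_i = S'' at the i-th knot. Here h = (1, 1, 1, 1) and Δ = (3, -5, 4, 1), so the interior equations h_(i-1)·σ_(i-1) + 2(h_(i-1)+h_i)·σ_i + h_i·σ_(i+1) = 6(Δ_i − Δ_(i-1)) read
  1·σ_0 + 4·σ_1 + 1·σ_2 = 6(Δ_1 - Δ_0) = -48
  1·σ_1 + 4·σ_2 + 1·σ_3 = 6(Δ_2 - Δ_1) = 54
  1·σ_2 + 4·σ_3 + 1·σ_4 = 6(Δ_3 - Δ_2) = -18
Natural end conditions: σ_0 = σ_4 = 0.
Solving: σ_0 = 0, σ_1 = -477/28, σ_2 = 141/7, σ_3 = -267/28, σ_4 = 0.

20.1429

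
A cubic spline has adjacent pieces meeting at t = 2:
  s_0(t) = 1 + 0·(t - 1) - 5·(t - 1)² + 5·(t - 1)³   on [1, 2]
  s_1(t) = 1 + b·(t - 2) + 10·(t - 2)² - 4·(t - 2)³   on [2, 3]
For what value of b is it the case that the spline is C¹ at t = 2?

s_0'(t) = 0 - 10·(t - 1) + 15·(t - 1)², so s_0'(2) = 5. On the right, s_1'(2) = b, so b = 5.

5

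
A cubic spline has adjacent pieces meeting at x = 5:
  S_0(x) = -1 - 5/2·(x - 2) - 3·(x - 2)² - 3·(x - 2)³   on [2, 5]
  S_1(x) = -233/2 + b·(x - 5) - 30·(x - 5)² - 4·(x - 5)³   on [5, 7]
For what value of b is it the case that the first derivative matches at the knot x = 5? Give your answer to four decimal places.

-101.5000

S_0'(x) = -5/2 - 6·(x - 2) - 9·(x - 2)², so S_0'(5) = -203/2. On the right, S_1'(5) = b, so b = -203/2.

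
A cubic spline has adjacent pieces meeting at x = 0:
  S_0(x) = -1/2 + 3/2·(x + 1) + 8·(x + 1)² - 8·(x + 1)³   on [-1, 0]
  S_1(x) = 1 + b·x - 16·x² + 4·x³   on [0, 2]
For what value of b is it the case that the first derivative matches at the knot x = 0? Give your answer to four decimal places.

-6.5000

S_0'(x) = 3/2 + 16·(x + 1) - 24·(x + 1)², so S_0'(0) = -13/2. On the right, S_1'(0) = b, so b = -13/2.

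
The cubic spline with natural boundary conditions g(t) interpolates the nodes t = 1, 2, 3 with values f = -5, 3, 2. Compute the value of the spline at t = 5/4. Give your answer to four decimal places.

With M_i denoting the second derivative at x_i, h_i = 1, 1, and Δ_i = (y_(i+1) − y_i)/h_i = 8, -1:
  1·M_0 + 4·M_1 + 1·M_2 = 6(Δ_1 - Δ_0) = -54
Natural end conditions: M_0 = M_2 = 0.
Solving the tridiagonal system: M_0 = 0, M_1 = -27/2, M_2 = 0.
On [1, 2], g(t) = -5 + 41/4·(t - 1) + 0·(t - 1)² - 9/4·(t - 1)³.
With (t - 1) = 1/4: g(5/4) = -633/256.

-2.4727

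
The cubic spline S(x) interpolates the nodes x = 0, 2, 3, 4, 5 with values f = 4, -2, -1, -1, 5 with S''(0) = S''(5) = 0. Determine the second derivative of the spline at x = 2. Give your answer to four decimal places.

Write m_i for S''(x_i). With h_i = 2, 1, 1, 1 and divided differences Δ_i = -3, 1, 0, 6, the continuity of S' gives the tridiagonal system
  2·m_0 + 6·m_1 + 1·m_2 = 6(Δ_1 - Δ_0) = 24
  1·m_1 + 4·m_2 + 1·m_3 = 6(Δ_2 - Δ_1) = -6
  1·m_2 + 4·m_3 + 1·m_4 = 6(Δ_3 - Δ_2) = 36
Natural end conditions: m_0 = m_4 = 0.
Forward elimination and back-substitution give m_0 = 0, m_1 = 210/43, m_2 = -228/43, m_3 = 444/43, m_4 = 0.

4.8837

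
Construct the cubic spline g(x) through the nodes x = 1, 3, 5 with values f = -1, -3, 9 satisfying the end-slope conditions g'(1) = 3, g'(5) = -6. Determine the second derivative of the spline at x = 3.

15

Put M_i = g'' at the i-th knot. Here h = (2, 2) and Δ = (-1, 6), so the interior equations h_(i-1)·M_(i-1) + 2(h_(i-1)+h_i)·M_i + h_i·M_(i+1) = 6(Δ_i − Δ_(i-1)) read
  2·M_0 + 8·M_1 + 2·M_2 = 6(Δ_1 - Δ_0) = 42
Clamped end conditions give two more equations: 2h_0·M_0 + h_0·M_1 = 6(Δ_0 - g'(1)) = -24 and h_1·M_1 + 2h_1·M_2 = 6(g'(5) - Δ_1) = -72.
Solving the tridiagonal system: M_0 = -27/2, M_1 = 15, M_2 = -51/2.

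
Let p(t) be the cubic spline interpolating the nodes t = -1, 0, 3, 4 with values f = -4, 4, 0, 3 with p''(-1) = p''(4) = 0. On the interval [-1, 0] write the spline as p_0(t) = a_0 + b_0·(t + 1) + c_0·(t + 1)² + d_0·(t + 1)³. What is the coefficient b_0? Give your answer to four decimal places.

9.5939

Write M_i for p''(x_i). With h_i = 1, 3, 1 and divided differences Δ_i = 8, -4/3, 3, the continuity of p' gives the tridiagonal system
  1·M_0 + 8·M_1 + 3·M_2 = 6(Δ_1 - Δ_0) = -56
  3·M_1 + 8·M_2 + 1·M_3 = 6(Δ_2 - Δ_1) = 26
Natural end conditions: M_0 = M_3 = 0.
Hence M_0 = 0, M_1 = -526/55, M_2 = 376/55, M_3 = 0.
On [-1, 0], with p_0(t) = a_0 + b_0·(t + 1) + c_0·(t + 1)² + d_0·(t + 1)³: c_0 = M_0/2 = 0, d_0 = (M_1 - M_0)/(6h_0) = -263/165, b_0 = Δ_0 - h_0(2M_0 + M_1)/6 = 1583/165.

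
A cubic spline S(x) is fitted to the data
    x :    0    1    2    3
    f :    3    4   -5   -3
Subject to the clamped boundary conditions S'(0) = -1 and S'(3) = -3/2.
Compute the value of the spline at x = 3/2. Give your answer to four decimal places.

Write M_i for S''(x_i). With h_i = 1, 1, 1 and divided differences Δ_i = 1, -9, 2, the continuity of S' gives the tridiagonal system
  1·M_0 + 4·M_1 + 1·M_2 = 6(Δ_1 - Δ_0) = -60
  1·M_1 + 4·M_2 + 1·M_3 = 6(Δ_2 - Δ_1) = 66
Clamped end conditions give two more equations: 2h_0·M_0 + h_0·M_1 = 6(Δ_0 - S'(0)) = 12 and h_2·M_2 + 2h_2·M_3 = 6(S'(3) - Δ_2) = -21.
Solving: M_0 = 59/3, M_1 = -82/3, M_2 = 89/3, M_3 = -76/3.
On [1, 2], S(x) = 4 - 29/6·(x - 1) - 41/3·(x - 1)² + 19/2·(x - 1)³.
With (x - 1) = 1/2: S(3/2) = -31/48.

-0.6458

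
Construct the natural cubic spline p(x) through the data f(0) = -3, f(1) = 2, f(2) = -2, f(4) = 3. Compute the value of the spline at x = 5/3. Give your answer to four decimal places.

With σ_i denoting the second derivative at x_i, h_i = 1, 1, 2, and Δ_i = (y_(i+1) − y_i)/h_i = 5, -4, 5/2:
  1·σ_0 + 4·σ_1 + 1·σ_2 = 6(Δ_1 - Δ_0) = -54
  1·σ_1 + 6·σ_2 + 2·σ_3 = 6(Δ_2 - Δ_1) = 39
Natural end conditions: σ_0 = σ_3 = 0.
Solving: σ_0 = 0, σ_1 = -363/23, σ_2 = 210/23, σ_3 = 0.
On [1, 2], p(x) = 2 - 6/23·(x - 1) - 363/46·(x - 1)² + 191/46·(x - 1)³.
With (x - 1) = 2/3: p(5/3) = -280/621.

-0.4509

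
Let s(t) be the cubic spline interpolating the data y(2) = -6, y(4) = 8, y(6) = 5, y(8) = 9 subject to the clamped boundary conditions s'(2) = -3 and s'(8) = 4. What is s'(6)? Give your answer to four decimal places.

-1.9667

Let σ_i = s''(x_i). Step sizes h_i = 2, 2, 2; slopes of the chords Δ_i = (y_(i+1) - y_i)/h_i = 7, -3/2, 2.
  2·σ_0 + 8·σ_1 + 2·σ_2 = 6(Δ_1 - Δ_0) = -51
  2·σ_1 + 8·σ_2 + 2·σ_3 = 6(Δ_2 - Δ_1) = 21
Clamped end conditions give two more equations: 2h_0·σ_0 + h_0·σ_1 = 6(Δ_0 - s'(2)) = 60 and h_2·σ_2 + 2h_2·σ_3 = 6(s'(8) - Δ_2) = 12.
Hence σ_0 = 649/30, σ_1 = -199/15, σ_2 = 89/15, σ_3 = 1/30.
On [6, 8], s'(t) = b_2 + 2c_2·(t - 6) + 3d_2·(t - 6)² with b_2 = Δ_2 - h_2(2σ_2 + σ_3)/6 = -59/30, c_2 = σ_2/2 = 89/30, d_2 = (σ_3 - σ_2)/(6h_2) = -59/120. So s'(6) = -59/30.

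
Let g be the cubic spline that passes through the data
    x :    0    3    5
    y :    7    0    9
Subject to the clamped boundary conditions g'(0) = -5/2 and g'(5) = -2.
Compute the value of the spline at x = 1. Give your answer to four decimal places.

Write M_i for g''(x_i). With h_i = 3, 2 and divided differences Δ_i = -7/3, 9/2, the continuity of g' gives the tridiagonal system
  3·M_0 + 10·M_1 + 2·M_2 = 6(Δ_1 - Δ_0) = 41
Clamped end conditions give two more equations: 2h_0·M_0 + h_0·M_1 = 6(Δ_0 - g'(0)) = 1 and h_1·M_1 + 2h_1·M_2 = 6(g'(5) - Δ_1) = -39.
Solving the tridiagonal system: M_0 = -23/6, M_1 = 8, M_2 = -55/4.
On [0, 3], g(x) = 7 - 5/2·x - 23/12·x² + 71/108·x³.
With x = 1: g(1) = 175/54.

3.2407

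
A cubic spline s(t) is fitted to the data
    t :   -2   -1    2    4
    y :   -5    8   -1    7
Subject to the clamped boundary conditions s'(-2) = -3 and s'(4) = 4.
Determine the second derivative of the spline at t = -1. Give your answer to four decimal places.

-24.3077

Put σ_i = s'' at the i-th knot. Here h = (1, 3, 2) and Δ = (13, -3, 4), so the interior equations h_(i-1)·σ_(i-1) + 2(h_(i-1)+h_i)·σ_i + h_i·σ_(i+1) = 6(Δ_i − Δ_(i-1)) read
  1·σ_0 + 8·σ_1 + 3·σ_2 = 6(Δ_1 - Δ_0) = -96
  3·σ_1 + 10·σ_2 + 2·σ_3 = 6(Δ_2 - Δ_1) = 42
Clamped end conditions give two more equations: 2h_0·σ_0 + h_0·σ_1 = 6(Δ_0 - s'(-2)) = 96 and h_2·σ_2 + 2h_2·σ_3 = 6(s'(4) - Δ_2) = 0.
Solving the tridiagonal system: σ_0 = 782/13, σ_1 = -316/13, σ_2 = 166/13, σ_3 = -83/13.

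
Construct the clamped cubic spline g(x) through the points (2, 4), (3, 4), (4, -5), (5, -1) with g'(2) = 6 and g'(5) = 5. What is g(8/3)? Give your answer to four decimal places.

Let m_i = g''(x_i). Step sizes h_i = 1, 1, 1; slopes of the chords Δ_i = (y_(i+1) - y_i)/h_i = 0, -9, 4.
  1·m_0 + 4·m_1 + 1·m_2 = 6(Δ_1 - Δ_0) = -54
  1·m_1 + 4·m_2 + 1·m_3 = 6(Δ_2 - Δ_1) = 78
Clamped end conditions give two more equations: 2h_0·m_0 + h_0·m_1 = 6(Δ_0 - g'(2)) = -36 and h_2·m_2 + 2h_2·m_3 = 6(g'(5) - Δ_2) = 6.
Solving: m_0 = -136/15, m_1 = -268/15, m_2 = 398/15, m_3 = -154/15.
On [2, 3], g(x) = 4 + 6·(x - 2) - 68/15·(x - 2)² - 22/15·(x - 2)³.
With (x - 2) = 2/3: g(8/3) = 2248/405.

5.5506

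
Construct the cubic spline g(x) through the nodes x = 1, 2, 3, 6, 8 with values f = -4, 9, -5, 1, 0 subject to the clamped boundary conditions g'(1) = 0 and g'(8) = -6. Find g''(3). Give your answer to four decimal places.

Write σ_i for g''(x_i). With h_i = 1, 1, 3, 2 and divided differences Δ_i = 13, -14, 2, -1/2, the continuity of g' gives the tridiagonal system
  1·σ_0 + 4·σ_1 + 1·σ_2 = 6(Δ_1 - Δ_0) = -162
  1·σ_1 + 8·σ_2 + 3·σ_3 = 6(Δ_2 - Δ_1) = 96
  3·σ_2 + 10·σ_3 + 2·σ_4 = 6(Δ_3 - Δ_2) = -15
Clamped end conditions give two more equations: 2h_0·σ_0 + h_0·σ_1 = 6(Δ_0 - g'(1)) = 78 and h_3·σ_3 + 2h_3·σ_4 = 6(g'(8) - Δ_3) = -33.
Solving the tridiagonal system: σ_0 = 6671/94, σ_1 = -3005/47, σ_2 = 2141/94, σ_3 = -349/47, σ_4 = -853/188.

22.7766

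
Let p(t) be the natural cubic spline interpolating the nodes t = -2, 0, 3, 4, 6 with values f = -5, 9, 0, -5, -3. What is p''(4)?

6

Put M_i = p'' at the i-th knot. Here h = (2, 3, 1, 2) and Δ = (7, -3, -5, 1), so the interior equations h_(i-1)·M_(i-1) + 2(h_(i-1)+h_i)·M_i + h_i·M_(i+1) = 6(Δ_i − Δ_(i-1)) read
  2·M_0 + 10·M_1 + 3·M_2 = 6(Δ_1 - Δ_0) = -60
  3·M_1 + 8·M_2 + 1·M_3 = 6(Δ_2 - Δ_1) = -12
  1·M_2 + 6·M_3 + 2·M_4 = 6(Δ_3 - Δ_2) = 36
Natural end conditions: M_0 = M_4 = 0.
Forward elimination and back-substitution give M_0 = 0, M_1 = -6, M_2 = 0, M_3 = 6, M_4 = 0.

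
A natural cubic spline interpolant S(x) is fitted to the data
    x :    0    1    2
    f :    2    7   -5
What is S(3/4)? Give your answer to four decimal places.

Write m_i for S''(x_i). With h_i = 1, 1 and divided differences Δ_i = 5, -12, the continuity of S' gives the tridiagonal system
  1·m_0 + 4·m_1 + 1·m_2 = 6(Δ_1 - Δ_0) = -102
Natural end conditions: m_0 = m_2 = 0.
Hence m_0 = 0, m_1 = -51/2, m_2 = 0.
On [0, 1], S(x) = 2 + 37/4·x + 0·x² - 17/4·x³.
With x = 3/4: S(3/4) = 1829/256.

7.1445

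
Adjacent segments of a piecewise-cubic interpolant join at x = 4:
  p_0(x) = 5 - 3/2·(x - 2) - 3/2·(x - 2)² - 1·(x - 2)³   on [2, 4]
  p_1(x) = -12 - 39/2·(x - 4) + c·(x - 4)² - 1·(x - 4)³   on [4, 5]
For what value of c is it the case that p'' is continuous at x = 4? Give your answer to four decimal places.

p_0''(x) = -3 - 6·(x - 2), so p_0''(4) = -15. On the right, p_1''(4) = 2c, so c = -15/2.

-7.5000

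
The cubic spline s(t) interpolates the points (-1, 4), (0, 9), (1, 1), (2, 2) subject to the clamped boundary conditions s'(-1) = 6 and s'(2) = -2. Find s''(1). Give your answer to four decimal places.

26.2667

Let m_i = s''(x_i). Step sizes h_i = 1, 1, 1; slopes of the chords Δ_i = (y_(i+1) - y_i)/h_i = 5, -8, 1.
  1·m_0 + 4·m_1 + 1·m_2 = 6(Δ_1 - Δ_0) = -78
  1·m_1 + 4·m_2 + 1·m_3 = 6(Δ_2 - Δ_1) = 54
Clamped end conditions give two more equations: 2h_0·m_0 + h_0·m_1 = 6(Δ_0 - s'(-1)) = -6 and h_2·m_2 + 2h_2·m_3 = 6(s'(2) - Δ_2) = -18.
Hence m_0 = 172/15, m_1 = -434/15, m_2 = 394/15, m_3 = -332/15.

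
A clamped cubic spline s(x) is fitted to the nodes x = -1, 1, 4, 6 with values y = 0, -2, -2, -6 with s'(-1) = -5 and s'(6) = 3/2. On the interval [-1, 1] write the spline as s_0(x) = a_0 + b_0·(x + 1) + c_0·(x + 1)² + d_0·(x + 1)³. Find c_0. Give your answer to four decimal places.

With M_i denoting the second derivative at x_i, h_i = 2, 3, 2, and Δ_i = (y_(i+1) − y_i)/h_i = -1, 0, -2:
  2·M_0 + 10·M_1 + 3·M_2 = 6(Δ_1 - Δ_0) = 6
  3·M_1 + 10·M_2 + 2·M_3 = 6(Δ_2 - Δ_1) = -12
Clamped end conditions give two more equations: 2h_0·M_0 + h_0·M_1 = 6(Δ_0 - s'(-1)) = 24 and h_2·M_2 + 2h_2·M_3 = 6(s'(6) - Δ_2) = 21.
Solving: M_0 = 189/32, M_1 = 3/16, M_2 = -41/16, M_3 = 209/32.
On [-1, 1], with s_0(x) = a_0 + b_0·(x + 1) + c_0·(x + 1)² + d_0·(x + 1)³: c_0 = M_0/2 = 189/64, d_0 = (M_1 - M_0)/(6h_0) = -61/128, b_0 = Δ_0 - h_0(2M_0 + M_1)/6 = -5.

2.9531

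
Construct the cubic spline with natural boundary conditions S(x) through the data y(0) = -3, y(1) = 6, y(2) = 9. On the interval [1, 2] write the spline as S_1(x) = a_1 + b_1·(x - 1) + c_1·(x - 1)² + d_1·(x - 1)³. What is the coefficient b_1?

Write M_i for S''(x_i). With h_i = 1, 1 and divided differences Δ_i = 9, 3, the continuity of S' gives the tridiagonal system
  1·M_0 + 4·M_1 + 1·M_2 = 6(Δ_1 - Δ_0) = -36
Natural end conditions: M_0 = M_2 = 0.
Solving: M_0 = 0, M_1 = -9, M_2 = 0.
On [1, 2], with S_1(x) = a_1 + b_1·(x - 1) + c_1·(x - 1)² + d_1·(x - 1)³: c_1 = M_1/2 = -9/2, d_1 = (M_2 - M_1)/(6h_1) = 3/2, b_1 = Δ_1 - h_1(2M_1 + M_2)/6 = 6.

6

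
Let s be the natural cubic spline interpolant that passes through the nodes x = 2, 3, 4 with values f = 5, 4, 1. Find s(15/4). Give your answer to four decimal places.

Let m_i = s''(x_i). Step sizes h_i = 1, 1; slopes of the chords Δ_i = (y_(i+1) - y_i)/h_i = -1, -3.
  1·m_0 + 4·m_1 + 1·m_2 = 6(Δ_1 - Δ_0) = -12
Natural end conditions: m_0 = m_2 = 0.
Hence m_0 = 0, m_1 = -3, m_2 = 0.
On [3, 4], s(x) = 4 - 2·(x - 3) - 3/2·(x - 3)² + 1/2·(x - 3)³.
With (x - 3) = 3/4: s(15/4) = 239/128.

1.8672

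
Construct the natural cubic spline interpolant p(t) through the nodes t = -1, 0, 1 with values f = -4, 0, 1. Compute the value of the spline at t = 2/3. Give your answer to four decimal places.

0.8889

Write σ_i for p''(x_i). With h_i = 1, 1 and divided differences Δ_i = 4, 1, the continuity of p' gives the tridiagonal system
  1·σ_0 + 4·σ_1 + 1·σ_2 = 6(Δ_1 - Δ_0) = -18
Natural end conditions: σ_0 = σ_2 = 0.
Hence σ_0 = 0, σ_1 = -9/2, σ_2 = 0.
On [0, 1], p(t) = 0 + 5/2·t - 9/4·t² + 3/4·t³.
With t = 2/3: p(2/3) = 8/9.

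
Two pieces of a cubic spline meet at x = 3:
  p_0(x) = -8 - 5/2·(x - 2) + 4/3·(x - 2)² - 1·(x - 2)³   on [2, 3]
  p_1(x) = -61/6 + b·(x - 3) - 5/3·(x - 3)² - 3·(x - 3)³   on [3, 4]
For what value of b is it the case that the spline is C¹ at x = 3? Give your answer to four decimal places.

-2.8333

p_0'(x) = -5/2 + 8/3·(x - 2) - 3·(x - 2)², so p_0'(3) = -17/6. On the right, p_1'(3) = b, so b = -17/6.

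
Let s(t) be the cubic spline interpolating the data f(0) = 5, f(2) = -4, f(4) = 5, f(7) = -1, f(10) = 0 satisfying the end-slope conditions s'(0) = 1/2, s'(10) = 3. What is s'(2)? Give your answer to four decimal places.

Let M_i = s''(x_i). Step sizes h_i = 2, 2, 3, 3; slopes of the chords Δ_i = (y_(i+1) - y_i)/h_i = -9/2, 9/2, -2, 1/3.
  2·M_0 + 8·M_1 + 2·M_2 = 6(Δ_1 - Δ_0) = 54
  2·M_1 + 10·M_2 + 3·M_3 = 6(Δ_2 - Δ_1) = -39
  3·M_2 + 12·M_3 + 3·M_4 = 6(Δ_3 - Δ_2) = 14
Clamped end conditions give two more equations: 2h_0·M_0 + h_0·M_1 = 6(Δ_0 - s'(0)) = -30 and h_3·M_3 + 2h_3·M_4 = 6(s'(10) - Δ_3) = 16.
Hence M_0 = -1881/140, M_1 = 831/70, M_2 = -141/20, M_3 = 181/70, M_4 = 577/420.
On [2, 4], s'(t) = b_1 + 2c_1·(t - 2) + 3d_1·(t - 2)² with b_1 = Δ_1 - h_1(2M_1 + M_2)/6 = -149/140, c_1 = M_1/2 = 831/140, d_1 = (M_2 - M_1)/(6h_1) = -883/560. So s'(2) = -149/140.

-1.0643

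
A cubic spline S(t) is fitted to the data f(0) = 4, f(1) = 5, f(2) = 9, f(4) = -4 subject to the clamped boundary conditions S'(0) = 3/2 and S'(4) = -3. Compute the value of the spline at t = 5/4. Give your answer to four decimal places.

6.0884

With M_i denoting the second derivative at x_i, h_i = 1, 1, 2, and Δ_i = (y_(i+1) − y_i)/h_i = 1, 4, -13/2:
  1·M_0 + 4·M_1 + 1·M_2 = 6(Δ_1 - Δ_0) = 18
  1·M_1 + 6·M_2 + 2·M_3 = 6(Δ_2 - Δ_1) = -63
Clamped end conditions give two more equations: 2h_0·M_0 + h_0·M_1 = 6(Δ_0 - S'(0)) = -3 and h_2·M_2 + 2h_2·M_3 = 6(S'(4) - Δ_2) = 21.
Hence M_0 = -147/22, M_1 = 114/11, M_2 = -369/22, M_3 = 150/11.
On [1, 2], S(t) = 5 + 147/44·(t - 1) + 57/11·(t - 1)² - 199/44·(t - 1)³.
With (t - 1) = 1/4: S(5/4) = 17145/2816.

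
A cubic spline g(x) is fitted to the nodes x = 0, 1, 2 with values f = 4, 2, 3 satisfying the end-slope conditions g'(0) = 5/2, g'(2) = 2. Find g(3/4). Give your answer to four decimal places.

With M_i denoting the second derivative at x_i, h_i = 1, 1, and Δ_i = (y_(i+1) − y_i)/h_i = -2, 1:
  1·M_0 + 4·M_1 + 1·M_2 = 6(Δ_1 - Δ_0) = 18
Clamped end conditions give two more equations: 2h_0·M_0 + h_0·M_1 = 6(Δ_0 - g'(0)) = -27 and h_1·M_1 + 2h_1·M_2 = 6(g'(2) - Δ_1) = 6.
Forward elimination and back-substitution give M_0 = -73/4, M_1 = 19/2, M_2 = -7/4.
On [0, 1], g(x) = 4 + 5/2·x - 73/8·x² + 37/8·x³.
With x = 3/4: g(3/4) = 1379/512.

2.6934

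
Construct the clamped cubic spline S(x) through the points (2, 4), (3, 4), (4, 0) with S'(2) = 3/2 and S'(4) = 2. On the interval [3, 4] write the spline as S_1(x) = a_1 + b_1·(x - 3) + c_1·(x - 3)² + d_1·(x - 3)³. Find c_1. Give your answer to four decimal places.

-6.2500

Put M_i = S'' at the i-th knot. Here h = (1, 1) and Δ = (0, -4), so the interior equations h_(i-1)·M_(i-1) + 2(h_(i-1)+h_i)·M_i + h_i·M_(i+1) = 6(Δ_i − Δ_(i-1)) read
  1·M_0 + 4·M_1 + 1·M_2 = 6(Δ_1 - Δ_0) = -24
Clamped end conditions give two more equations: 2h_0·M_0 + h_0·M_1 = 6(Δ_0 - S'(2)) = -9 and h_1·M_1 + 2h_1·M_2 = 6(S'(4) - Δ_1) = 36.
Solving: M_0 = 7/4, M_1 = -25/2, M_2 = 97/4.
On [3, 4], with S_1(x) = a_1 + b_1·(x - 3) + c_1·(x - 3)² + d_1·(x - 3)³: c_1 = M_1/2 = -25/4, d_1 = (M_2 - M_1)/(6h_1) = 49/8, b_1 = Δ_1 - h_1(2M_1 + M_2)/6 = -31/8.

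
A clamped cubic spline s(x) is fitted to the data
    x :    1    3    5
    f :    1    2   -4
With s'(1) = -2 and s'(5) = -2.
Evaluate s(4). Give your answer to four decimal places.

-0.7188

Let M_i = s''(x_i). Step sizes h_i = 2, 2; slopes of the chords Δ_i = (y_(i+1) - y_i)/h_i = 1/2, -3.
  2·M_0 + 8·M_1 + 2·M_2 = 6(Δ_1 - Δ_0) = -21
Clamped end conditions give two more equations: 2h_0·M_0 + h_0·M_1 = 6(Δ_0 - s'(1)) = 15 and h_1·M_1 + 2h_1·M_2 = 6(s'(5) - Δ_1) = 6.
Hence M_0 = 51/8, M_1 = -21/4, M_2 = 33/8.
On [3, 5], s(x) = 2 - 7/8·(x - 3) - 21/8·(x - 3)² + 25/32·(x - 3)³.
With (x - 3) = 1: s(4) = -23/32.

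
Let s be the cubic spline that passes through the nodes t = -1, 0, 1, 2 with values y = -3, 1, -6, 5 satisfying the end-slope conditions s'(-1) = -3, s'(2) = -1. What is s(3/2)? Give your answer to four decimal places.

Let σ_i = s''(x_i). Step sizes h_i = 1, 1, 1; slopes of the chords Δ_i = (y_(i+1) - y_i)/h_i = 4, -7, 11.
  1·σ_0 + 4·σ_1 + 1·σ_2 = 6(Δ_1 - Δ_0) = -66
  1·σ_1 + 4·σ_2 + 1·σ_3 = 6(Δ_2 - Δ_1) = 108
Clamped end conditions give two more equations: 2h_0·σ_0 + h_0·σ_1 = 6(Δ_0 - s'(-1)) = 42 and h_2·σ_2 + 2h_2·σ_3 = 6(s'(2) - Δ_2) = -72.
Forward elimination and back-substitution give σ_0 = 614/15, σ_1 = -598/15, σ_2 = 788/15, σ_3 = -934/15.
On [1, 2], s(t) = -6 + 58/15·(t - 1) + 394/15·(t - 1)² - 287/15·(t - 1)³.
With (t - 1) = 1/2: s(3/2) = 13/120.

0.1083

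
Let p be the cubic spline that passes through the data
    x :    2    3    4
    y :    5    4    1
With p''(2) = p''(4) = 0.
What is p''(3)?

Put M_i = p'' at the i-th knot. Here h = (1, 1) and Δ = (-1, -3), so the interior equations h_(i-1)·M_(i-1) + 2(h_(i-1)+h_i)·M_i + h_i·M_(i+1) = 6(Δ_i − Δ_(i-1)) read
  1·M_0 + 4·M_1 + 1·M_2 = 6(Δ_1 - Δ_0) = -12
Natural end conditions: M_0 = M_2 = 0.
Solving the tridiagonal system: M_0 = 0, M_1 = -3, M_2 = 0.

-3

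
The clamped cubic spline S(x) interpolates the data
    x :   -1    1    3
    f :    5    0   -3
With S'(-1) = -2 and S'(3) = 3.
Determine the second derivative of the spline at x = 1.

Put m_i = S'' at the i-th knot. Here h = (2, 2) and Δ = (-5/2, -3/2), so the interior equations h_(i-1)·m_(i-1) + 2(h_(i-1)+h_i)·m_i + h_i·m_(i+1) = 6(Δ_i − Δ_(i-1)) read
  2·m_0 + 8·m_1 + 2·m_2 = 6(Δ_1 - Δ_0) = 6
Clamped end conditions give two more equations: 2h_0·m_0 + h_0·m_1 = 6(Δ_0 - S'(-1)) = -3 and h_1·m_1 + 2h_1·m_2 = 6(S'(3) - Δ_1) = 27.
Hence m_0 = -1/4, m_1 = -1, m_2 = 29/4.

-1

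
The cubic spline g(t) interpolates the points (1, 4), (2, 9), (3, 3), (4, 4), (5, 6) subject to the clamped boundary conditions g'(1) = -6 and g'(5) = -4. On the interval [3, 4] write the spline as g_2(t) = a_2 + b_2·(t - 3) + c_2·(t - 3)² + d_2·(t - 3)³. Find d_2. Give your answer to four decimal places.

Put M_i = g'' at the i-th knot. Here h = (1, 1, 1, 1) and Δ = (5, -6, 1, 2), so the interior equations h_(i-1)·M_(i-1) + 2(h_(i-1)+h_i)·M_i + h_i·M_(i+1) = 6(Δ_i − Δ_(i-1)) read
  1·M_0 + 4·M_1 + 1·M_2 = 6(Δ_1 - Δ_0) = -66
  1·M_1 + 4·M_2 + 1·M_3 = 6(Δ_2 - Δ_1) = 42
  1·M_2 + 4·M_3 + 1·M_4 = 6(Δ_3 - Δ_2) = 6
Clamped end conditions give two more equations: 2h_0·M_0 + h_0·M_1 = 6(Δ_0 - g'(1)) = 66 and h_3·M_3 + 2h_3·M_4 = 6(g'(5) - Δ_3) = -36.
Forward elimination and back-substitution give M_0 = 697/14, M_1 = -235/7, M_2 = 37/2, M_3 = 11/7, M_4 = -263/14.
On [3, 4], with g_2(t) = a_2 + b_2·(t - 3) + c_2·(t - 3)² + d_2·(t - 3)³: c_2 = M_2/2 = 37/4, d_2 = (M_3 - M_2)/(6h_2) = -79/28, b_2 = Δ_2 - h_2(2M_2 + M_3)/6 = -38/7.

-2.8214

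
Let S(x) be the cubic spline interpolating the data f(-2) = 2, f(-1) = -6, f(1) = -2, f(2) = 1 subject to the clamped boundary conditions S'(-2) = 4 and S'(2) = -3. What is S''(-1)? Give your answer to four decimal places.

With M_i denoting the second derivative at x_i, h_i = 1, 2, 1, and Δ_i = (y_(i+1) − y_i)/h_i = -8, 2, 3:
  1·M_0 + 6·M_1 + 2·M_2 = 6(Δ_1 - Δ_0) = 60
  2·M_1 + 6·M_2 + 1·M_3 = 6(Δ_2 - Δ_1) = 6
Clamped end conditions give two more equations: 2h_0·M_0 + h_0·M_1 = 6(Δ_0 - S'(-2)) = -72 and h_2·M_2 + 2h_2·M_3 = 6(S'(2) - Δ_2) = -36.
Solving: M_0 = -316/7, M_1 = 128/7, M_2 = -16/7, M_3 = -118/7.

18.2857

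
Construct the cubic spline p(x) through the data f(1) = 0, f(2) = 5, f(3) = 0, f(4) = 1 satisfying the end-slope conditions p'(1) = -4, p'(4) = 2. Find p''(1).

Put M_i = p'' at the i-th knot. Here h = (1, 1, 1) and Δ = (5, -5, 1), so the interior equations h_(i-1)·M_(i-1) + 2(h_(i-1)+h_i)·M_i + h_i·M_(i+1) = 6(Δ_i − Δ_(i-1)) read
  1·M_0 + 4·M_1 + 1·M_2 = 6(Δ_1 - Δ_0) = -60
  1·M_1 + 4·M_2 + 1·M_3 = 6(Δ_2 - Δ_1) = 36
Clamped end conditions give two more equations: 2h_0·M_0 + h_0·M_1 = 6(Δ_0 - p'(1)) = 54 and h_2·M_2 + 2h_2·M_3 = 6(p'(4) - Δ_2) = 6.
Solving: M_0 = 42, M_1 = -30, M_2 = 18, M_3 = -6.

42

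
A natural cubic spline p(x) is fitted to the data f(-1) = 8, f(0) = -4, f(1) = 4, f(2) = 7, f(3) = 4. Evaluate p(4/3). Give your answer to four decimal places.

Let m_i = p''(x_i). Step sizes h_i = 1, 1, 1, 1; slopes of the chords Δ_i = (y_(i+1) - y_i)/h_i = -12, 8, 3, -3.
  1·m_0 + 4·m_1 + 1·m_2 = 6(Δ_1 - Δ_0) = 120
  1·m_1 + 4·m_2 + 1·m_3 = 6(Δ_2 - Δ_1) = -30
  1·m_2 + 4·m_3 + 1·m_4 = 6(Δ_3 - Δ_2) = -36
Natural end conditions: m_0 = m_4 = 0.
Solving the tridiagonal system: m_0 = 0, m_1 = 471/14, m_2 = -102/7, m_3 = -75/14, m_4 = 0.
On [1, 2], p(x) = 4 + 35/4·(x - 1) - 51/7·(x - 1)² + 43/28·(x - 1)³.
With (x - 1) = 1/3: p(4/3) = 1165/189.

6.1640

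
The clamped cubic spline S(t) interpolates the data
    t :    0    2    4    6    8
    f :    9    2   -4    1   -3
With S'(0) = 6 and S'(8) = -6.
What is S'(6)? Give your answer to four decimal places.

1.6607

With M_i denoting the second derivative at x_i, h_i = 2, 2, 2, 2, and Δ_i = (y_(i+1) − y_i)/h_i = -7/2, -3, 5/2, -2:
  2·M_0 + 8·M_1 + 2·M_2 = 6(Δ_1 - Δ_0) = 3
  2·M_1 + 8·M_2 + 2·M_3 = 6(Δ_2 - Δ_1) = 33
  2·M_2 + 8·M_3 + 2·M_4 = 6(Δ_3 - Δ_2) = -27
Clamped end conditions give two more equations: 2h_0·M_0 + h_0·M_1 = 6(Δ_0 - S'(0)) = -57 and h_3·M_3 + 2h_3·M_4 = 6(S'(8) - Δ_3) = -24.
Hence M_0 = -891/56, M_1 = 93/28, M_2 = 33/8, M_3 = -93/28, M_4 = -243/56.
On [6, 8], S'(t) = b_3 + 2c_3·(t - 6) + 3d_3·(t - 6)² with b_3 = Δ_3 - h_3(2M_3 + M_4)/6 = 93/56, c_3 = M_3/2 = -93/56, d_3 = (M_4 - M_3)/(6h_3) = -19/224. So S'(6) = 93/56.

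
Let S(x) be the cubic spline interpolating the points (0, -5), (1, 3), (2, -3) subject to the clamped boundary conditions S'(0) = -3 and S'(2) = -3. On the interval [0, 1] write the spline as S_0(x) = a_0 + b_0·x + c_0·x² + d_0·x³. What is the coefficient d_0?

Put M_i = S'' at the i-th knot. Here h = (1, 1) and Δ = (8, -6), so the interior equations h_(i-1)·M_(i-1) + 2(h_(i-1)+h_i)·M_i + h_i·M_(i+1) = 6(Δ_i − Δ_(i-1)) read
  1·M_0 + 4·M_1 + 1·M_2 = 6(Δ_1 - Δ_0) = -84
Clamped end conditions give two more equations: 2h_0·M_0 + h_0·M_1 = 6(Δ_0 - S'(0)) = 66 and h_1·M_1 + 2h_1·M_2 = 6(S'(2) - Δ_1) = 18.
Hence M_0 = 54, M_1 = -42, M_2 = 30.
On [0, 1], with S_0(x) = a_0 + b_0·x + c_0·x² + d_0·x³: c_0 = M_0/2 = 27, d_0 = (M_1 - M_0)/(6h_0) = -16, b_0 = Δ_0 - h_0(2M_0 + M_1)/6 = -3.

-16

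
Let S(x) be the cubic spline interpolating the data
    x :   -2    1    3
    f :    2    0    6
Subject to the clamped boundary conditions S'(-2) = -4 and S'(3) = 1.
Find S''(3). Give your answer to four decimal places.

Put σ_i = S'' at the i-th knot. Here h = (3, 2) and Δ = (-2/3, 3), so the interior equations h_(i-1)·σ_(i-1) + 2(h_(i-1)+h_i)·σ_i + h_i·σ_(i+1) = 6(Δ_i − Δ_(i-1)) read
  3·σ_0 + 10·σ_1 + 2·σ_2 = 6(Δ_1 - Δ_0) = 22
Clamped end conditions give two more equations: 2h_0·σ_0 + h_0·σ_1 = 6(Δ_0 - S'(-2)) = 20 and h_1·σ_1 + 2h_1·σ_2 = 6(S'(3) - Δ_1) = -12.
Hence σ_0 = 32/15, σ_1 = 12/5, σ_2 = -21/5.

-4.2000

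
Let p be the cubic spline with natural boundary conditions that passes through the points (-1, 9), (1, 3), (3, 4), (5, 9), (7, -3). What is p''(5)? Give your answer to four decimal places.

With σ_i denoting the second derivative at x_i, h_i = 2, 2, 2, 2, and Δ_i = (y_(i+1) − y_i)/h_i = -3, 1/2, 5/2, -6:
  2·σ_0 + 8·σ_1 + 2·σ_2 = 6(Δ_1 - Δ_0) = 21
  2·σ_1 + 8·σ_2 + 2·σ_3 = 6(Δ_2 - Δ_1) = 12
  2·σ_2 + 8·σ_3 + 2·σ_4 = 6(Δ_3 - Δ_2) = -51
Natural end conditions: σ_0 = σ_4 = 0.
Solving: σ_0 = 0, σ_1 = 27/14, σ_2 = 39/14, σ_3 = -99/14, σ_4 = 0.

-7.0714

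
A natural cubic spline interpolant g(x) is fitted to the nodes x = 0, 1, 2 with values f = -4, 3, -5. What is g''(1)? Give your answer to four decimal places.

Let M_i = g''(x_i). Step sizes h_i = 1, 1; slopes of the chords Δ_i = (y_(i+1) - y_i)/h_i = 7, -8.
  1·M_0 + 4·M_1 + 1·M_2 = 6(Δ_1 - Δ_0) = -90
Natural end conditions: M_0 = M_2 = 0.
Solving: M_0 = 0, M_1 = -45/2, M_2 = 0.

-22.5000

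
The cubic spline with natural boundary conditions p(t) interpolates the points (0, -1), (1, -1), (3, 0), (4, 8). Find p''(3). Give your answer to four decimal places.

Put σ_i = p'' at the i-th knot. Here h = (1, 2, 1) and Δ = (0, 1/2, 8), so the interior equations h_(i-1)·σ_(i-1) + 2(h_(i-1)+h_i)·σ_i + h_i·σ_(i+1) = 6(Δ_i − Δ_(i-1)) read
  1·σ_0 + 6·σ_1 + 2·σ_2 = 6(Δ_1 - Δ_0) = 3
  2·σ_1 + 6·σ_2 + 1·σ_3 = 6(Δ_2 - Δ_1) = 45
Natural end conditions: σ_0 = σ_3 = 0.
Solving the tridiagonal system: σ_0 = 0, σ_1 = -9/4, σ_2 = 33/4, σ_3 = 0.

8.2500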